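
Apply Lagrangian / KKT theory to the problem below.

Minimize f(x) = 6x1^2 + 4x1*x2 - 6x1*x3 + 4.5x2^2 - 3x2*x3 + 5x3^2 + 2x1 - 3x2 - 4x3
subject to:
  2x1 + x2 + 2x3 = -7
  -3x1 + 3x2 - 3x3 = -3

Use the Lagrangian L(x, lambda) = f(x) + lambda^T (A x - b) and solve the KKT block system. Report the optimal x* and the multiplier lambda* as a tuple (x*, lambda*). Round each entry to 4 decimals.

Form the Lagrangian:
  L(x, lambda) = (1/2) x^T Q x + c^T x + lambda^T (A x - b)
Stationarity (grad_x L = 0): Q x + c + A^T lambda = 0.
Primal feasibility: A x = b.

This gives the KKT block system:
  [ Q   A^T ] [ x     ]   [-c ]
  [ A    0  ] [ lambda ] = [ b ]

Solving the linear system:
  x*      = (-0.5, -3, -1.5)
  lambda* = (11.5, 5.3333)
  f(x*)   = 55.25

x* = (-0.5, -3, -1.5), lambda* = (11.5, 5.3333)


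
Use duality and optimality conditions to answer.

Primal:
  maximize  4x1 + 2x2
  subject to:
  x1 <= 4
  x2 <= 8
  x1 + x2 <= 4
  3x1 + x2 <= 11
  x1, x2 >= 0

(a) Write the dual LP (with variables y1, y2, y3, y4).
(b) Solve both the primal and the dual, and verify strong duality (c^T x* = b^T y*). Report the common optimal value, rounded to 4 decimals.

The standard primal-dual pair for 'max c^T x s.t. A x <= b, x >= 0' is:
  Dual:  min b^T y  s.t.  A^T y >= c,  y >= 0.

So the dual LP is:
  minimize  4y1 + 8y2 + 4y3 + 11y4
  subject to:
    y1 + y3 + 3y4 >= 4
    y2 + y3 + y4 >= 2
    y1, y2, y3, y4 >= 0

Solving the primal: x* = (3.5, 0.5).
  primal value c^T x* = 15.
Solving the dual: y* = (0, 0, 1, 1).
  dual value b^T y* = 15.
Strong duality: c^T x* = b^T y*. Confirmed.

15


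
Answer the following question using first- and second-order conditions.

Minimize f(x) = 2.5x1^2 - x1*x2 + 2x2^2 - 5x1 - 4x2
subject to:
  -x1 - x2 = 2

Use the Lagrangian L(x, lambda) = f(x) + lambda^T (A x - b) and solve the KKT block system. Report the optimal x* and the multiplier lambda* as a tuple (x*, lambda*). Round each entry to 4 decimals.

Form the Lagrangian:
  L(x, lambda) = (1/2) x^T Q x + c^T x + lambda^T (A x - b)
Stationarity (grad_x L = 0): Q x + c + A^T lambda = 0.
Primal feasibility: A x = b.

This gives the KKT block system:
  [ Q   A^T ] [ x     ]   [-c ]
  [ A    0  ] [ lambda ] = [ b ]

Solving the linear system:
  x*      = (-0.8182, -1.1818)
  lambda* = (-7.9091)
  f(x*)   = 12.3182

x* = (-0.8182, -1.1818), lambda* = (-7.9091)


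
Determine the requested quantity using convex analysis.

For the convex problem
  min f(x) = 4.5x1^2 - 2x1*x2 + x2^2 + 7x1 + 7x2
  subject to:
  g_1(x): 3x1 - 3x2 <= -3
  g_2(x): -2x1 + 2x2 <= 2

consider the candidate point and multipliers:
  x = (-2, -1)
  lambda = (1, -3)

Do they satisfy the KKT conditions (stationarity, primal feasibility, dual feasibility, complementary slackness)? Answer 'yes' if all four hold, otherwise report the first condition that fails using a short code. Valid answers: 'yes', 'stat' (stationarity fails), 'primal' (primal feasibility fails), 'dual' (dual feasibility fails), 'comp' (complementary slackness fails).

Gradient of f: grad f(x) = Q x + c = (-9, 9)
Constraint values g_i(x) = a_i^T x - b_i:
  g_1((-2, -1)) = 0
  g_2((-2, -1)) = 0
Stationarity residual: grad f(x) + sum_i lambda_i a_i = (0, 0)
  -> stationarity OK
Primal feasibility (all g_i <= 0): OK
Dual feasibility (all lambda_i >= 0): FAILS
Complementary slackness (lambda_i * g_i(x) = 0 for all i): OK

Verdict: the first failing condition is dual_feasibility -> dual.

dual


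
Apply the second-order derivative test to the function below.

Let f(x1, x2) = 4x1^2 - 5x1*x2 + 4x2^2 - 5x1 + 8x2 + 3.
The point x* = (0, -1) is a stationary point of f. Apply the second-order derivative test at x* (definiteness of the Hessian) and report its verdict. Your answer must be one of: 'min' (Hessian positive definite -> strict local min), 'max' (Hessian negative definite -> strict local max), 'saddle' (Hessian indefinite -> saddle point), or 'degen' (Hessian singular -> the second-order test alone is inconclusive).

Compute the Hessian H = grad^2 f:
  H = [[8, -5], [-5, 8]]
Verify stationarity: grad f(x*) = H x* + g = (0, 0).
Eigenvalues of H: 3, 13.
Both eigenvalues > 0, so H is positive definite -> x* is a strict local min.

min


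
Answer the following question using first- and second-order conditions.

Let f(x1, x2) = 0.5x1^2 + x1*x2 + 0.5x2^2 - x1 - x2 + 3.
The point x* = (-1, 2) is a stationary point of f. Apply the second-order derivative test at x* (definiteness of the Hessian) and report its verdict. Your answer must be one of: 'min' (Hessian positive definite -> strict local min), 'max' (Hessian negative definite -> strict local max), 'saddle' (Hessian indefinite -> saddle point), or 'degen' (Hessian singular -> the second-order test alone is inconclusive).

Compute the Hessian H = grad^2 f:
  H = [[1, 1], [1, 1]]
Verify stationarity: grad f(x*) = H x* + g = (0, 0).
Eigenvalues of H: 0, 2.
H has a zero eigenvalue (singular; positive semidefinite but not definite), so H is neither positive definite, negative definite, nor indefinite. The second-order test alone is inconclusive -> degen.
(Indeed, f is constant along the null direction of H through x*, so x* is not a strict local extremum.)

degen


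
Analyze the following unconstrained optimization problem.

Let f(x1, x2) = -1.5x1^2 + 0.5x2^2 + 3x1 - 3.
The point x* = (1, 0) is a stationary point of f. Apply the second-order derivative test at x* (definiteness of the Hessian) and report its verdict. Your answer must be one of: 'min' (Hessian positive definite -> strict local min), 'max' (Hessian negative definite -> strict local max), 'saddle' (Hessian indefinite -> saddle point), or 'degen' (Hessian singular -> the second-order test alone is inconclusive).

Compute the Hessian H = grad^2 f:
  H = [[-3, 0], [0, 1]]
Verify stationarity: grad f(x*) = H x* + g = (0, 0).
Eigenvalues of H: -3, 1.
Eigenvalues have mixed signs, so H is indefinite -> x* is a saddle point.

saddle


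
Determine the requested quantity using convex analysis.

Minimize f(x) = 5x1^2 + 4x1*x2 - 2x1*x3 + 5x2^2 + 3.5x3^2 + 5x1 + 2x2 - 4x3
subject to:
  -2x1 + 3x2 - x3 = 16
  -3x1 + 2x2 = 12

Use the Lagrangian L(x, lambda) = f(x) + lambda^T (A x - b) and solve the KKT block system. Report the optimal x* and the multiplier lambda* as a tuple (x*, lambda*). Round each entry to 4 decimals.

Form the Lagrangian:
  L(x, lambda) = (1/2) x^T Q x + c^T x + lambda^T (A x - b)
Stationarity (grad_x L = 0): Q x + c + A^T lambda = 0.
Primal feasibility: A x = b.

This gives the KKT block system:
  [ Q   A^T ] [ x     ]   [-c ]
  [ A    0  ] [ lambda ] = [ b ]

Solving the linear system:
  x*      = (-1.8275, 3.2588, -2.5687)
  lambda* = (-18.3259, 13.8498)
  f(x*)   = 67.3355

x* = (-1.8275, 3.2588, -2.5687), lambda* = (-18.3259, 13.8498)


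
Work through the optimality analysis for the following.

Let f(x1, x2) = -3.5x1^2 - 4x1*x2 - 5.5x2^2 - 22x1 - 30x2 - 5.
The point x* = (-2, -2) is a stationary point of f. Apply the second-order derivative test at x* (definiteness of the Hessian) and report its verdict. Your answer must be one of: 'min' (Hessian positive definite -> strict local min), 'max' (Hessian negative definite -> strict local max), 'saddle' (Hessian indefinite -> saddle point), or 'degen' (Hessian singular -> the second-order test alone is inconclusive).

Compute the Hessian H = grad^2 f:
  H = [[-7, -4], [-4, -11]]
Verify stationarity: grad f(x*) = H x* + g = (0, 0).
Eigenvalues of H: -13.4721, -4.5279.
Both eigenvalues < 0, so H is negative definite -> x* is a strict local max.

max


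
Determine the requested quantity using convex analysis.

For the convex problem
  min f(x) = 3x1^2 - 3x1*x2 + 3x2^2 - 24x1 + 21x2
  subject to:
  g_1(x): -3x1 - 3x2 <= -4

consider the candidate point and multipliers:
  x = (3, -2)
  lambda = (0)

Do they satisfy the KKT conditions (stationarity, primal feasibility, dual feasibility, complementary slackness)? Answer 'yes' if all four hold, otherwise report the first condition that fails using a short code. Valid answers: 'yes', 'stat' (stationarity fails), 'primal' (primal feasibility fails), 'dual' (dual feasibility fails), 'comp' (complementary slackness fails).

Gradient of f: grad f(x) = Q x + c = (0, 0)
Constraint values g_i(x) = a_i^T x - b_i:
  g_1((3, -2)) = 1
Stationarity residual: grad f(x) + sum_i lambda_i a_i = (0, 0)
  -> stationarity OK
Primal feasibility (all g_i <= 0): FAILS
Dual feasibility (all lambda_i >= 0): OK
Complementary slackness (lambda_i * g_i(x) = 0 for all i): OK

Verdict: the first failing condition is primal_feasibility -> primal.

primal


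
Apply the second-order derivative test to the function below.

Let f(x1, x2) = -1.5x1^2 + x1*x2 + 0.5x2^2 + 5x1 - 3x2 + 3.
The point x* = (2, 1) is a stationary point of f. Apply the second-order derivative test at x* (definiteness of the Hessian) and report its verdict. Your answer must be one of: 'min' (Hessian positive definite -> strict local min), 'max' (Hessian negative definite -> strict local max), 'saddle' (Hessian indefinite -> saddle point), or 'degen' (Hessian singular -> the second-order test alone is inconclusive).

Compute the Hessian H = grad^2 f:
  H = [[-3, 1], [1, 1]]
Verify stationarity: grad f(x*) = H x* + g = (0, 0).
Eigenvalues of H: -3.2361, 1.2361.
Eigenvalues have mixed signs, so H is indefinite -> x* is a saddle point.

saddle


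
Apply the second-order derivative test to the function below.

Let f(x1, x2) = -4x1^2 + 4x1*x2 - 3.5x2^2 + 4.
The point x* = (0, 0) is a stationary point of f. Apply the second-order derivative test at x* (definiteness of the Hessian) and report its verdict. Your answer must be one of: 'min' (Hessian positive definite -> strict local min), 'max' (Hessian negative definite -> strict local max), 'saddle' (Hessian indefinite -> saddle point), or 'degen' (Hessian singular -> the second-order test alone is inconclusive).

Compute the Hessian H = grad^2 f:
  H = [[-8, 4], [4, -7]]
Verify stationarity: grad f(x*) = H x* + g = (0, 0).
Eigenvalues of H: -11.5311, -3.4689.
Both eigenvalues < 0, so H is negative definite -> x* is a strict local max.

max


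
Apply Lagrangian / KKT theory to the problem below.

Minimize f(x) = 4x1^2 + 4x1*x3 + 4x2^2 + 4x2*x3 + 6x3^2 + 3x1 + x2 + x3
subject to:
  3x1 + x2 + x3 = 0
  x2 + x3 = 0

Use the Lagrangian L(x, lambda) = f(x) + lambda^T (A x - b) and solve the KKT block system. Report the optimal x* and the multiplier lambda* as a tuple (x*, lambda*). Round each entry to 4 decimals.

Form the Lagrangian:
  L(x, lambda) = (1/2) x^T Q x + c^T x + lambda^T (A x - b)
Stationarity (grad_x L = 0): Q x + c + A^T lambda = 0.
Primal feasibility: A x = b.

This gives the KKT block system:
  [ Q   A^T ] [ x     ]   [-c ]
  [ A    0  ] [ lambda ] = [ b ]

Solving the linear system:
  x*      = (0, 0, 0)
  lambda* = (-1, 0)
  f(x*)   = 0

x* = (0, 0, 0), lambda* = (-1, 0)


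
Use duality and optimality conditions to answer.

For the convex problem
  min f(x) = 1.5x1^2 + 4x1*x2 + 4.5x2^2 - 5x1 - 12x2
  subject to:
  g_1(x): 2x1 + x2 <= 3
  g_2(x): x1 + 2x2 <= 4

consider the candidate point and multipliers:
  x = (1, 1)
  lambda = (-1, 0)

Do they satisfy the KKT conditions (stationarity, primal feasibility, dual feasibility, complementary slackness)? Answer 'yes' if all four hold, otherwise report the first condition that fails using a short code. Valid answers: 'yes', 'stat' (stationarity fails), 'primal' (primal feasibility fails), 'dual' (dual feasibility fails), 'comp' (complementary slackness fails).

Gradient of f: grad f(x) = Q x + c = (2, 1)
Constraint values g_i(x) = a_i^T x - b_i:
  g_1((1, 1)) = 0
  g_2((1, 1)) = -1
Stationarity residual: grad f(x) + sum_i lambda_i a_i = (0, 0)
  -> stationarity OK
Primal feasibility (all g_i <= 0): OK
Dual feasibility (all lambda_i >= 0): FAILS
Complementary slackness (lambda_i * g_i(x) = 0 for all i): OK

Verdict: the first failing condition is dual_feasibility -> dual.

dual


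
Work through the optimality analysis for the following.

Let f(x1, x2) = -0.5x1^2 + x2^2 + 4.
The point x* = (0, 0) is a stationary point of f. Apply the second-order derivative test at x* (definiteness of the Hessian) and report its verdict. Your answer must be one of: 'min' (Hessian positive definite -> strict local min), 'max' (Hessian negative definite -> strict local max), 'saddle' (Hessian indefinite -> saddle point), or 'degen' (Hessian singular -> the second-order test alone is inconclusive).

Compute the Hessian H = grad^2 f:
  H = [[-1, 0], [0, 2]]
Verify stationarity: grad f(x*) = H x* + g = (0, 0).
Eigenvalues of H: -1, 2.
Eigenvalues have mixed signs, so H is indefinite -> x* is a saddle point.

saddle


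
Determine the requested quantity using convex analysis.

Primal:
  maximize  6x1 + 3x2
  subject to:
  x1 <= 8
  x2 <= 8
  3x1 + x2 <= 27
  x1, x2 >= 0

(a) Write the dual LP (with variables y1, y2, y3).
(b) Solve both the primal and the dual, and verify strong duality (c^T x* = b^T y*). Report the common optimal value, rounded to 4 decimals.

The standard primal-dual pair for 'max c^T x s.t. A x <= b, x >= 0' is:
  Dual:  min b^T y  s.t.  A^T y >= c,  y >= 0.

So the dual LP is:
  minimize  8y1 + 8y2 + 27y3
  subject to:
    y1 + 3y3 >= 6
    y2 + y3 >= 3
    y1, y2, y3 >= 0

Solving the primal: x* = (6.3333, 8).
  primal value c^T x* = 62.
Solving the dual: y* = (0, 1, 2).
  dual value b^T y* = 62.
Strong duality: c^T x* = b^T y*. Confirmed.

62


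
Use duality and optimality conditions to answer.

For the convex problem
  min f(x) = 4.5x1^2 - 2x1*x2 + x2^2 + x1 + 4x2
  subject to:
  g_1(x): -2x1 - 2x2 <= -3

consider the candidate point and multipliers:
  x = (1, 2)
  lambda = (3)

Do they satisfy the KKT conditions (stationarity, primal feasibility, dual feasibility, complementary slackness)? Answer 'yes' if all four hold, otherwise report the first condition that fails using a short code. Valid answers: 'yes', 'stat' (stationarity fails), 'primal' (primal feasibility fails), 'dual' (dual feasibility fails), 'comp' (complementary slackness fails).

Gradient of f: grad f(x) = Q x + c = (6, 6)
Constraint values g_i(x) = a_i^T x - b_i:
  g_1((1, 2)) = -3
Stationarity residual: grad f(x) + sum_i lambda_i a_i = (0, 0)
  -> stationarity OK
Primal feasibility (all g_i <= 0): OK
Dual feasibility (all lambda_i >= 0): OK
Complementary slackness (lambda_i * g_i(x) = 0 for all i): FAILS

Verdict: the first failing condition is complementary_slackness -> comp.

comp


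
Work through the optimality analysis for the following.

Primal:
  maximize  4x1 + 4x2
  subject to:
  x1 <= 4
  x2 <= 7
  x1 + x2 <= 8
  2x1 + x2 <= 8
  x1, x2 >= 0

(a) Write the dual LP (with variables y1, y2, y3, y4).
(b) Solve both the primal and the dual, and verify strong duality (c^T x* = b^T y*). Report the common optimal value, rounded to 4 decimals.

The standard primal-dual pair for 'max c^T x s.t. A x <= b, x >= 0' is:
  Dual:  min b^T y  s.t.  A^T y >= c,  y >= 0.

So the dual LP is:
  minimize  4y1 + 7y2 + 8y3 + 8y4
  subject to:
    y1 + y3 + 2y4 >= 4
    y2 + y3 + y4 >= 4
    y1, y2, y3, y4 >= 0

Solving the primal: x* = (0.5, 7).
  primal value c^T x* = 30.
Solving the dual: y* = (0, 2, 0, 2).
  dual value b^T y* = 30.
Strong duality: c^T x* = b^T y*. Confirmed.

30


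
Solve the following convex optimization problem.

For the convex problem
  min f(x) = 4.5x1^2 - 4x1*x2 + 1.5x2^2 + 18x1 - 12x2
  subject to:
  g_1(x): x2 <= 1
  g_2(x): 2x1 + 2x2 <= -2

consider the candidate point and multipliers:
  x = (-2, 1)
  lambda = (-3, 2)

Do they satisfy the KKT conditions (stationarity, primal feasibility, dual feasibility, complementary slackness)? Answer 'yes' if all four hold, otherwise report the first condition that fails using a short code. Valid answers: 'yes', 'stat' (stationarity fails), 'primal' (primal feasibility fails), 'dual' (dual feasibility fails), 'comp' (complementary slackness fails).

Gradient of f: grad f(x) = Q x + c = (-4, -1)
Constraint values g_i(x) = a_i^T x - b_i:
  g_1((-2, 1)) = 0
  g_2((-2, 1)) = 0
Stationarity residual: grad f(x) + sum_i lambda_i a_i = (0, 0)
  -> stationarity OK
Primal feasibility (all g_i <= 0): OK
Dual feasibility (all lambda_i >= 0): FAILS
Complementary slackness (lambda_i * g_i(x) = 0 for all i): OK

Verdict: the first failing condition is dual_feasibility -> dual.

dual


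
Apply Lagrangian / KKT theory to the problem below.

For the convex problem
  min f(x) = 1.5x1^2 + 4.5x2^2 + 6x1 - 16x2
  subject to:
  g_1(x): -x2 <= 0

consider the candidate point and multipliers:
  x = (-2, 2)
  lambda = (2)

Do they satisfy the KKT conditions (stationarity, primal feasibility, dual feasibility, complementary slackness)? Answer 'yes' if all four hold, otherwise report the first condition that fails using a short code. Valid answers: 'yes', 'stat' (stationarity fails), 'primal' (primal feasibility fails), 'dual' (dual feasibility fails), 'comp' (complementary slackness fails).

Gradient of f: grad f(x) = Q x + c = (0, 2)
Constraint values g_i(x) = a_i^T x - b_i:
  g_1((-2, 2)) = -2
Stationarity residual: grad f(x) + sum_i lambda_i a_i = (0, 0)
  -> stationarity OK
Primal feasibility (all g_i <= 0): OK
Dual feasibility (all lambda_i >= 0): OK
Complementary slackness (lambda_i * g_i(x) = 0 for all i): FAILS

Verdict: the first failing condition is complementary_slackness -> comp.

comp


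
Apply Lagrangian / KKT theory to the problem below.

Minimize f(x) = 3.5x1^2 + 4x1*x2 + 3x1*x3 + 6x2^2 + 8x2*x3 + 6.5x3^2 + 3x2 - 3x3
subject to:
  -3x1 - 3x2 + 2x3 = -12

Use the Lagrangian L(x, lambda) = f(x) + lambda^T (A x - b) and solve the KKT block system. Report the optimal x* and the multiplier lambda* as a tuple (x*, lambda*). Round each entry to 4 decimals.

Form the Lagrangian:
  L(x, lambda) = (1/2) x^T Q x + c^T x + lambda^T (A x - b)
Stationarity (grad_x L = 0): Q x + c + A^T lambda = 0.
Primal feasibility: A x = b.

This gives the KKT block system:
  [ Q   A^T ] [ x     ]   [-c ]
  [ A    0  ] [ lambda ] = [ b ]

Solving the linear system:
  x*      = (1.7152, 1.244, -1.5613)
  lambda* = (4.0995)
  f(x*)   = 28.8047

x* = (1.7152, 1.244, -1.5613), lambda* = (4.0995)


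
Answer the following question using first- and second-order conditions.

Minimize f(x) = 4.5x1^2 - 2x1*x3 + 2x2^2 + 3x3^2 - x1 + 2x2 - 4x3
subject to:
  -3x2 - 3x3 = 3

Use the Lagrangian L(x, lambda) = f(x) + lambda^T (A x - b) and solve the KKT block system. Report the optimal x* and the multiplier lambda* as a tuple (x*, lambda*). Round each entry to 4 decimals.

Form the Lagrangian:
  L(x, lambda) = (1/2) x^T Q x + c^T x + lambda^T (A x - b)
Stationarity (grad_x L = 0): Q x + c + A^T lambda = 0.
Primal feasibility: A x = b.

This gives the KKT block system:
  [ Q   A^T ] [ x     ]   [-c ]
  [ A    0  ] [ lambda ] = [ b ]

Solving the linear system:
  x*      = (0.1628, -1.2326, 0.2326)
  lambda* = (-0.9767)
  f(x*)   = -0.314

x* = (0.1628, -1.2326, 0.2326), lambda* = (-0.9767)


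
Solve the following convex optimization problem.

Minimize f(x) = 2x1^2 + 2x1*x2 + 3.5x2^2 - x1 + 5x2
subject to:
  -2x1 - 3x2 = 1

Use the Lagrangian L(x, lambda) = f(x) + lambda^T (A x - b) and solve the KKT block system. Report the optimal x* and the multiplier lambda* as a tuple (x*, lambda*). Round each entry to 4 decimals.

Form the Lagrangian:
  L(x, lambda) = (1/2) x^T Q x + c^T x + lambda^T (A x - b)
Stationarity (grad_x L = 0): Q x + c + A^T lambda = 0.
Primal feasibility: A x = b.

This gives the KKT block system:
  [ Q   A^T ] [ x     ]   [-c ]
  [ A    0  ] [ lambda ] = [ b ]

Solving the linear system:
  x*      = (0.775, -0.85)
  lambda* = (0.2)
  f(x*)   = -2.6125

x* = (0.775, -0.85), lambda* = (0.2)


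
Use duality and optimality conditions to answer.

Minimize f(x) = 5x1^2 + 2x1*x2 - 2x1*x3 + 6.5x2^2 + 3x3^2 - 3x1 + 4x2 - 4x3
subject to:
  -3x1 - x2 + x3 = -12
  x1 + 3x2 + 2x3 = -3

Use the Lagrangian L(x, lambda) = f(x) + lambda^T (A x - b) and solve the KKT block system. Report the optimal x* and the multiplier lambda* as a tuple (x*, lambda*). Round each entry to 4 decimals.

Form the Lagrangian:
  L(x, lambda) = (1/2) x^T Q x + c^T x + lambda^T (A x - b)
Stationarity (grad_x L = 0): Q x + c + A^T lambda = 0.
Primal feasibility: A x = b.

This gives the KKT block system:
  [ Q   A^T ] [ x     ]   [-c ]
  [ A    0  ] [ lambda ] = [ b ]

Solving the linear system:
  x*      = (3.6643, -0.93, -1.9372)
  lambda* = (13.4665, 4.7425)
  f(x*)   = 84.431

x* = (3.6643, -0.93, -1.9372), lambda* = (13.4665, 4.7425)


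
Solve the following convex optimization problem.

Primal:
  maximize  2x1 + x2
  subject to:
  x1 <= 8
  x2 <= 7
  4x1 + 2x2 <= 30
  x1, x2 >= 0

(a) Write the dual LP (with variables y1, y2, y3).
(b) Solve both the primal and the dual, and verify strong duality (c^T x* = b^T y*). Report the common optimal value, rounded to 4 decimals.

The standard primal-dual pair for 'max c^T x s.t. A x <= b, x >= 0' is:
  Dual:  min b^T y  s.t.  A^T y >= c,  y >= 0.

So the dual LP is:
  minimize  8y1 + 7y2 + 30y3
  subject to:
    y1 + 4y3 >= 2
    y2 + 2y3 >= 1
    y1, y2, y3 >= 0

Solving the primal: x* = (7.5, 0).
  primal value c^T x* = 15.
Solving the dual: y* = (0, 0, 0.5).
  dual value b^T y* = 15.
Strong duality: c^T x* = b^T y*. Confirmed.

15


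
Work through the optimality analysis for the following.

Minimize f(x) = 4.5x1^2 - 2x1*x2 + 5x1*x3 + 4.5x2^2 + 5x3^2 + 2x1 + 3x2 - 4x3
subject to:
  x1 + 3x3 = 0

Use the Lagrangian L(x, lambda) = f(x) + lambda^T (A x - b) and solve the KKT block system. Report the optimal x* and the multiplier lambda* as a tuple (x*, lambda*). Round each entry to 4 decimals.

Form the Lagrangian:
  L(x, lambda) = (1/2) x^T Q x + c^T x + lambda^T (A x - b)
Stationarity (grad_x L = 0): Q x + c + A^T lambda = 0.
Primal feasibility: A x = b.

This gives the KKT block system:
  [ Q   A^T ] [ x     ]   [-c ]
  [ A    0  ] [ lambda ] = [ b ]

Solving the linear system:
  x*      = (-0.6316, -0.4737, 0.2105)
  lambda* = (1.6842)
  f(x*)   = -1.7632

x* = (-0.6316, -0.4737, 0.2105), lambda* = (1.6842)


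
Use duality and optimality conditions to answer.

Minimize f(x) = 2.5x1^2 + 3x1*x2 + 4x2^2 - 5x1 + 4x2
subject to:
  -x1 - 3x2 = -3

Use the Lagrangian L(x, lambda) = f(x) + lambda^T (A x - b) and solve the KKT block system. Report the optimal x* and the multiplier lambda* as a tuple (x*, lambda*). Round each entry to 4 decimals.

Form the Lagrangian:
  L(x, lambda) = (1/2) x^T Q x + c^T x + lambda^T (A x - b)
Stationarity (grad_x L = 0): Q x + c + A^T lambda = 0.
Primal feasibility: A x = b.

This gives the KKT block system:
  [ Q   A^T ] [ x     ]   [-c ]
  [ A    0  ] [ lambda ] = [ b ]

Solving the linear system:
  x*      = (1.5429, 0.4857)
  lambda* = (4.1714)
  f(x*)   = 3.3714

x* = (1.5429, 0.4857), lambda* = (4.1714)


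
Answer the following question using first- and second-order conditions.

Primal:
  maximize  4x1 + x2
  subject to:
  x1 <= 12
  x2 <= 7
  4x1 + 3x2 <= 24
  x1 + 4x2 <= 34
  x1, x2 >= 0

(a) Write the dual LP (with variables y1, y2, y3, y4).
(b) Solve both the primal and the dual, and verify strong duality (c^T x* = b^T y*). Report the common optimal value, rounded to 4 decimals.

The standard primal-dual pair for 'max c^T x s.t. A x <= b, x >= 0' is:
  Dual:  min b^T y  s.t.  A^T y >= c,  y >= 0.

So the dual LP is:
  minimize  12y1 + 7y2 + 24y3 + 34y4
  subject to:
    y1 + 4y3 + y4 >= 4
    y2 + 3y3 + 4y4 >= 1
    y1, y2, y3, y4 >= 0

Solving the primal: x* = (6, 0).
  primal value c^T x* = 24.
Solving the dual: y* = (0, 0, 1, 0).
  dual value b^T y* = 24.
Strong duality: c^T x* = b^T y*. Confirmed.

24


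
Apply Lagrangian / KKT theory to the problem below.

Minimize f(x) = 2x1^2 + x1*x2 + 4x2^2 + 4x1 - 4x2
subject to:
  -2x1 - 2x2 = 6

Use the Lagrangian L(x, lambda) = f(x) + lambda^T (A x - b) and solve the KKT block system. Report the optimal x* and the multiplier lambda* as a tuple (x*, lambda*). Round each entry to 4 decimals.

Form the Lagrangian:
  L(x, lambda) = (1/2) x^T Q x + c^T x + lambda^T (A x - b)
Stationarity (grad_x L = 0): Q x + c + A^T lambda = 0.
Primal feasibility: A x = b.

This gives the KKT block system:
  [ Q   A^T ] [ x     ]   [-c ]
  [ A    0  ] [ lambda ] = [ b ]

Solving the linear system:
  x*      = (-2.9, -0.1)
  lambda* = (-3.85)
  f(x*)   = 5.95

x* = (-2.9, -0.1), lambda* = (-3.85)


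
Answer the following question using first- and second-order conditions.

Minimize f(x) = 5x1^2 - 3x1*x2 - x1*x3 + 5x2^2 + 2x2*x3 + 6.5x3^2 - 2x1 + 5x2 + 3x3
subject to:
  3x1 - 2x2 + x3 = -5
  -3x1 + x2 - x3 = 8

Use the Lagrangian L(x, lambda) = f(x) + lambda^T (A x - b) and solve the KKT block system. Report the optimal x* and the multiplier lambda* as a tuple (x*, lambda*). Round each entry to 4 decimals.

Form the Lagrangian:
  L(x, lambda) = (1/2) x^T Q x + c^T x + lambda^T (A x - b)
Stationarity (grad_x L = 0): Q x + c + A^T lambda = 0.
Primal feasibility: A x = b.

This gives the KKT block system:
  [ Q   A^T ] [ x     ]   [-c ]
  [ A    0  ] [ lambda ] = [ b ]

Solving the linear system:
  x*      = (-3.4286, -3, -0.7143)
  lambda* = (-25, -33.8571)
  f(x*)   = 67.7857

x* = (-3.4286, -3, -0.7143), lambda* = (-25, -33.8571)


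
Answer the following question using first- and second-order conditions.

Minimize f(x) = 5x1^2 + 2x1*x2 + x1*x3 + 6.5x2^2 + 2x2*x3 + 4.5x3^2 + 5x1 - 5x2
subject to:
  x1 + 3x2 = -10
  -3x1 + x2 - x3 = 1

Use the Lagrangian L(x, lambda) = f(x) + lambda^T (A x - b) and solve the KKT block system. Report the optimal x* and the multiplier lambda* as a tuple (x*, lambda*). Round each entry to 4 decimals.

Form the Lagrangian:
  L(x, lambda) = (1/2) x^T Q x + c^T x + lambda^T (A x - b)
Stationarity (grad_x L = 0): Q x + c + A^T lambda = 0.
Primal feasibility: A x = b.

This gives the KKT block system:
  [ Q   A^T ] [ x     ]   [-c ]
  [ A    0  ] [ lambda ] = [ b ]

Solving the linear system:
  x*      = (-1.5314, -2.8229, 0.7714)
  lambda* = (14.484, -0.2348)
  f(x*)   = 75.7662

x* = (-1.5314, -2.8229, 0.7714), lambda* = (14.484, -0.2348)


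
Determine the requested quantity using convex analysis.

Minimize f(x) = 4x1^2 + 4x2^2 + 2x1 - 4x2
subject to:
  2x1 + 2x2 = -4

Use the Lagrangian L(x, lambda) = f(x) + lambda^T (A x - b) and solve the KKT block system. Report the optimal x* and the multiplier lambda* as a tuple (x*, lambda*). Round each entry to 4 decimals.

Form the Lagrangian:
  L(x, lambda) = (1/2) x^T Q x + c^T x + lambda^T (A x - b)
Stationarity (grad_x L = 0): Q x + c + A^T lambda = 0.
Primal feasibility: A x = b.

This gives the KKT block system:
  [ Q   A^T ] [ x     ]   [-c ]
  [ A    0  ] [ lambda ] = [ b ]

Solving the linear system:
  x*      = (-1.375, -0.625)
  lambda* = (4.5)
  f(x*)   = 8.875

x* = (-1.375, -0.625), lambda* = (4.5)


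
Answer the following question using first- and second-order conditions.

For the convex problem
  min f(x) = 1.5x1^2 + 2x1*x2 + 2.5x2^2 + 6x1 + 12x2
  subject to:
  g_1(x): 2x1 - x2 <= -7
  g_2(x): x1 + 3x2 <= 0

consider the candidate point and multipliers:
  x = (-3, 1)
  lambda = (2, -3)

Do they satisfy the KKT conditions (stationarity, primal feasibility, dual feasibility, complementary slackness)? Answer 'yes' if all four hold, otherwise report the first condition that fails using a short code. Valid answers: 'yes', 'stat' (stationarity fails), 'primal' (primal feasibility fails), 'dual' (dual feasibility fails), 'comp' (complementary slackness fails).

Gradient of f: grad f(x) = Q x + c = (-1, 11)
Constraint values g_i(x) = a_i^T x - b_i:
  g_1((-3, 1)) = 0
  g_2((-3, 1)) = 0
Stationarity residual: grad f(x) + sum_i lambda_i a_i = (0, 0)
  -> stationarity OK
Primal feasibility (all g_i <= 0): OK
Dual feasibility (all lambda_i >= 0): FAILS
Complementary slackness (lambda_i * g_i(x) = 0 for all i): OK

Verdict: the first failing condition is dual_feasibility -> dual.

dual


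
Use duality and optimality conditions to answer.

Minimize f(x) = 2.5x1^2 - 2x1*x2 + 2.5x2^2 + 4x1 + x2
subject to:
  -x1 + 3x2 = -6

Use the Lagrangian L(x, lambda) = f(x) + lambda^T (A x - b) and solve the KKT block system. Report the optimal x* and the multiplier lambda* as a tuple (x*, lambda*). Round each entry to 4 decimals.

Form the Lagrangian:
  L(x, lambda) = (1/2) x^T Q x + c^T x + lambda^T (A x - b)
Stationarity (grad_x L = 0): Q x + c + A^T lambda = 0.
Primal feasibility: A x = b.

This gives the KKT block system:
  [ Q   A^T ] [ x     ]   [-c ]
  [ A    0  ] [ lambda ] = [ b ]

Solving the linear system:
  x*      = (-1.1842, -2.3947)
  lambda* = (2.8684)
  f(x*)   = 5.0395

x* = (-1.1842, -2.3947), lambda* = (2.8684)


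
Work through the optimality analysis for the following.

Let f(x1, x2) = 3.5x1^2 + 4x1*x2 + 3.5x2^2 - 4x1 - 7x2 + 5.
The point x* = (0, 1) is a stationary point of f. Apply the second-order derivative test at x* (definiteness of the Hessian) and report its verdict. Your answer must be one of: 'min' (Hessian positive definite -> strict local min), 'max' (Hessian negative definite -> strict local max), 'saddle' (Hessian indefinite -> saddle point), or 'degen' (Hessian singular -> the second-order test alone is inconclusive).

Compute the Hessian H = grad^2 f:
  H = [[7, 4], [4, 7]]
Verify stationarity: grad f(x*) = H x* + g = (0, 0).
Eigenvalues of H: 3, 11.
Both eigenvalues > 0, so H is positive definite -> x* is a strict local min.

min


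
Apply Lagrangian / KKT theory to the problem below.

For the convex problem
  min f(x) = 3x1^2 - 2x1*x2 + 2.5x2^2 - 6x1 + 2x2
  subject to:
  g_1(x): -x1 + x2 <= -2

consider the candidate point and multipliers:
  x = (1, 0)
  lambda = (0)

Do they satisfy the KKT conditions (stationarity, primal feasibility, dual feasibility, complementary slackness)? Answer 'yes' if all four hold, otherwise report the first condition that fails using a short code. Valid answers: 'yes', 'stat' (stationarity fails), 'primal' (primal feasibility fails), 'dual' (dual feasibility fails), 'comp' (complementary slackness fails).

Gradient of f: grad f(x) = Q x + c = (0, 0)
Constraint values g_i(x) = a_i^T x - b_i:
  g_1((1, 0)) = 1
Stationarity residual: grad f(x) + sum_i lambda_i a_i = (0, 0)
  -> stationarity OK
Primal feasibility (all g_i <= 0): FAILS
Dual feasibility (all lambda_i >= 0): OK
Complementary slackness (lambda_i * g_i(x) = 0 for all i): OK

Verdict: the first failing condition is primal_feasibility -> primal.

primal


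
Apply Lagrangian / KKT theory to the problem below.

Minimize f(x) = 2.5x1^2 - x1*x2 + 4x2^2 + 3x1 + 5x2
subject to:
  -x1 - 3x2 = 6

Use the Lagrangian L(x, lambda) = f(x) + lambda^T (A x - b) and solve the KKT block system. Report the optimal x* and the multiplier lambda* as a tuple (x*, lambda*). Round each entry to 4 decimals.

Form the Lagrangian:
  L(x, lambda) = (1/2) x^T Q x + c^T x + lambda^T (A x - b)
Stationarity (grad_x L = 0): Q x + c + A^T lambda = 0.
Primal feasibility: A x = b.

This gives the KKT block system:
  [ Q   A^T ] [ x     ]   [-c ]
  [ A    0  ] [ lambda ] = [ b ]

Solving the linear system:
  x*      = (-1.322, -1.5593)
  lambda* = (-2.0508)
  f(x*)   = 0.2712

x* = (-1.322, -1.5593), lambda* = (-2.0508)


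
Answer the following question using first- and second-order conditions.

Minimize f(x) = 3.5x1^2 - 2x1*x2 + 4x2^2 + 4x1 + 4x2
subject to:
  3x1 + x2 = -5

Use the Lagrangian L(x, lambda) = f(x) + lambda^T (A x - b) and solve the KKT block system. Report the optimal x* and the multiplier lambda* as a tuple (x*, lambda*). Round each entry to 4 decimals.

Form the Lagrangian:
  L(x, lambda) = (1/2) x^T Q x + c^T x + lambda^T (A x - b)
Stationarity (grad_x L = 0): Q x + c + A^T lambda = 0.
Primal feasibility: A x = b.

This gives the KKT block system:
  [ Q   A^T ] [ x     ]   [-c ]
  [ A    0  ] [ lambda ] = [ b ]

Solving the linear system:
  x*      = (-1.3407, -0.978)
  lambda* = (1.1429)
  f(x*)   = -1.7802

x* = (-1.3407, -0.978), lambda* = (1.1429)


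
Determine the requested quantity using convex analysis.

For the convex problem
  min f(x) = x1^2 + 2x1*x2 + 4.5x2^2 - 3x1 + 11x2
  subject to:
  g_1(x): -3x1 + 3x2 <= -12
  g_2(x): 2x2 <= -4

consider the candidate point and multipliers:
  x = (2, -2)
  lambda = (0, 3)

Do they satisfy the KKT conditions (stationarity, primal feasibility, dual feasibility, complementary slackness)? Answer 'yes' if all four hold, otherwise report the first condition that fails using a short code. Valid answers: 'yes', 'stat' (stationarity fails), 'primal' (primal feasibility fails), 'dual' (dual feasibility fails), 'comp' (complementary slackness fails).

Gradient of f: grad f(x) = Q x + c = (-3, -3)
Constraint values g_i(x) = a_i^T x - b_i:
  g_1((2, -2)) = 0
  g_2((2, -2)) = 0
Stationarity residual: grad f(x) + sum_i lambda_i a_i = (-3, 3)
  -> stationarity FAILS
Primal feasibility (all g_i <= 0): OK
Dual feasibility (all lambda_i >= 0): OK
Complementary slackness (lambda_i * g_i(x) = 0 for all i): OK

Verdict: the first failing condition is stationarity -> stat.

stat


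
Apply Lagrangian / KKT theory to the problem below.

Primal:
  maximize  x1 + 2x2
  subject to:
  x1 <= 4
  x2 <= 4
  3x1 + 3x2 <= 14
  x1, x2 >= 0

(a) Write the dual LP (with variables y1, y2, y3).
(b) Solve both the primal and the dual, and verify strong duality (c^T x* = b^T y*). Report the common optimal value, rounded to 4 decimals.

The standard primal-dual pair for 'max c^T x s.t. A x <= b, x >= 0' is:
  Dual:  min b^T y  s.t.  A^T y >= c,  y >= 0.

So the dual LP is:
  minimize  4y1 + 4y2 + 14y3
  subject to:
    y1 + 3y3 >= 1
    y2 + 3y3 >= 2
    y1, y2, y3 >= 0

Solving the primal: x* = (0.6667, 4).
  primal value c^T x* = 8.6667.
Solving the dual: y* = (0, 1, 0.3333).
  dual value b^T y* = 8.6667.
Strong duality: c^T x* = b^T y*. Confirmed.

8.6667


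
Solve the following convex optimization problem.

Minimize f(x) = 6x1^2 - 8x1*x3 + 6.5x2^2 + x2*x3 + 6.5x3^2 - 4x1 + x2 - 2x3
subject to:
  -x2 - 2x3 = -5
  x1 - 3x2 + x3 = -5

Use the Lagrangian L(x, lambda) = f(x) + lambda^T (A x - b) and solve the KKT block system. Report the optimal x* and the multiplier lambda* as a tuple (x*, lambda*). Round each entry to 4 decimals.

Form the Lagrangian:
  L(x, lambda) = (1/2) x^T Q x + c^T x + lambda^T (A x - b)
Stationarity (grad_x L = 0): Q x + c + A^T lambda = 0.
Primal feasibility: A x = b.

This gives the KKT block system:
  [ Q   A^T ] [ x     ]   [-c ]
  [ A    0  ] [ lambda ] = [ b ]

Solving the linear system:
  x*      = (0.6084, 2.3167, 1.3417)
  lambda* = (10.1616, 7.4323)
  f(x*)   = 42.5848

x* = (0.6084, 2.3167, 1.3417), lambda* = (10.1616, 7.4323)


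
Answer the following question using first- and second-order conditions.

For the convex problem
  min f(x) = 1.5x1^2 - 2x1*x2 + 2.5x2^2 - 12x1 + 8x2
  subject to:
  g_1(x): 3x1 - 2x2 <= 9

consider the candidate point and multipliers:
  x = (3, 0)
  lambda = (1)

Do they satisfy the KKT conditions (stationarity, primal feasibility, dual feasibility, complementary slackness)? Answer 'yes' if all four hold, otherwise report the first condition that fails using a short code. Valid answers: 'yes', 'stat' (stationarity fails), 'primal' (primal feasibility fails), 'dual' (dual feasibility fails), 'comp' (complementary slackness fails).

Gradient of f: grad f(x) = Q x + c = (-3, 2)
Constraint values g_i(x) = a_i^T x - b_i:
  g_1((3, 0)) = 0
Stationarity residual: grad f(x) + sum_i lambda_i a_i = (0, 0)
  -> stationarity OK
Primal feasibility (all g_i <= 0): OK
Dual feasibility (all lambda_i >= 0): OK
Complementary slackness (lambda_i * g_i(x) = 0 for all i): OK

Verdict: yes, KKT holds.

yes


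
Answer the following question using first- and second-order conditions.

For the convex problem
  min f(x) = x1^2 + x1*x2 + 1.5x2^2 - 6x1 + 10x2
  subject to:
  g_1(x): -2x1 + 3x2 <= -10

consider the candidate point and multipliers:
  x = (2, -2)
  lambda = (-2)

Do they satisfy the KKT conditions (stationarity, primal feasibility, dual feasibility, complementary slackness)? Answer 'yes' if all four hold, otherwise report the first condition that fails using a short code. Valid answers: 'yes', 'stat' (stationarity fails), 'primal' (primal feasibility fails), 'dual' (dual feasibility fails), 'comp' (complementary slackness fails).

Gradient of f: grad f(x) = Q x + c = (-4, 6)
Constraint values g_i(x) = a_i^T x - b_i:
  g_1((2, -2)) = 0
Stationarity residual: grad f(x) + sum_i lambda_i a_i = (0, 0)
  -> stationarity OK
Primal feasibility (all g_i <= 0): OK
Dual feasibility (all lambda_i >= 0): FAILS
Complementary slackness (lambda_i * g_i(x) = 0 for all i): OK

Verdict: the first failing condition is dual_feasibility -> dual.

dual


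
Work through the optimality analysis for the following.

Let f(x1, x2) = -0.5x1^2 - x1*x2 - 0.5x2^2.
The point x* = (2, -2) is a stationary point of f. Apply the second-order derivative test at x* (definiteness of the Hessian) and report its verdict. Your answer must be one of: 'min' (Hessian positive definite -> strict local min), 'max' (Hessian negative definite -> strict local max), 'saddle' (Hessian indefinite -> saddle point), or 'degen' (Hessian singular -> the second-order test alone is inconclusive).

Compute the Hessian H = grad^2 f:
  H = [[-1, -1], [-1, -1]]
Verify stationarity: grad f(x*) = H x* + g = (0, 0).
Eigenvalues of H: -2, 0.
H has a zero eigenvalue (singular; negative semidefinite but not definite), so H is neither positive definite, negative definite, nor indefinite. The second-order test alone is inconclusive -> degen.
(Indeed, f is constant along the null direction of H through x*, so x* is not a strict local extremum.)

degen


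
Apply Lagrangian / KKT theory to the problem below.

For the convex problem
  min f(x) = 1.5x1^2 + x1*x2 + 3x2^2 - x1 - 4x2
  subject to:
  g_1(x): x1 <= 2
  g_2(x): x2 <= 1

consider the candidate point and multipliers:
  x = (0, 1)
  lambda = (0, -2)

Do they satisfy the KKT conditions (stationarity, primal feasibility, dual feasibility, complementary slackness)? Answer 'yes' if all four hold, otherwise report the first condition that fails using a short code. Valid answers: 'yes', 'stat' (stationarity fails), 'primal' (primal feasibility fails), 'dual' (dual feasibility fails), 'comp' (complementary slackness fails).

Gradient of f: grad f(x) = Q x + c = (0, 2)
Constraint values g_i(x) = a_i^T x - b_i:
  g_1((0, 1)) = -2
  g_2((0, 1)) = 0
Stationarity residual: grad f(x) + sum_i lambda_i a_i = (0, 0)
  -> stationarity OK
Primal feasibility (all g_i <= 0): OK
Dual feasibility (all lambda_i >= 0): FAILS
Complementary slackness (lambda_i * g_i(x) = 0 for all i): OK

Verdict: the first failing condition is dual_feasibility -> dual.

dual


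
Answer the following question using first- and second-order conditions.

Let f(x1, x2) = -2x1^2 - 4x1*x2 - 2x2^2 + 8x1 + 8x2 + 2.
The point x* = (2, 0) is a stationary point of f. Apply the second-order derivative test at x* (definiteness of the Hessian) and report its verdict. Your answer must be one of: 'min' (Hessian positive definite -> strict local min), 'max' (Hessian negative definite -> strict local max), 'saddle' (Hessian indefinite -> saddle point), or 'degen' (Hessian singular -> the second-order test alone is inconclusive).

Compute the Hessian H = grad^2 f:
  H = [[-4, -4], [-4, -4]]
Verify stationarity: grad f(x*) = H x* + g = (0, 0).
Eigenvalues of H: -8, 0.
H has a zero eigenvalue (singular; negative semidefinite but not definite), so H is neither positive definite, negative definite, nor indefinite. The second-order test alone is inconclusive -> degen.
(Indeed, f is constant along the null direction of H through x*, so x* is not a strict local extremum.)

degen


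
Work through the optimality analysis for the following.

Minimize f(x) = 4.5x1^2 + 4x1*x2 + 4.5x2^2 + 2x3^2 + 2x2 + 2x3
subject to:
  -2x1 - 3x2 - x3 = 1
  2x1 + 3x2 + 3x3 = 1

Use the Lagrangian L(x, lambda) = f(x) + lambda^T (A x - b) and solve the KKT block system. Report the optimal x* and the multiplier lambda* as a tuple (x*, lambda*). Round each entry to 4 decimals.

Form the Lagrangian:
  L(x, lambda) = (1/2) x^T Q x + c^T x + lambda^T (A x - b)
Stationarity (grad_x L = 0): Q x + c + A^T lambda = 0.
Primal feasibility: A x = b.

This gives the KKT block system:
  [ Q   A^T ] [ x     ]   [-c ]
  [ A    0  ] [ lambda ] = [ b ]

Solving the linear system:
  x*      = (0, -0.6667, 1)
  lambda* = (-5, -3.6667)
  f(x*)   = 4.6667

x* = (0, -0.6667, 1), lambda* = (-5, -3.6667)
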